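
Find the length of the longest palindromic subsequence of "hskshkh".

5

Using dp[i][j] = 2 + dp[i+1][j−1] if the ends match, else max(dp[i+1][j], dp[i][j−1]):
dp[1][7] = 5. A witness is hkhkh at positions 1,3,5,6,7.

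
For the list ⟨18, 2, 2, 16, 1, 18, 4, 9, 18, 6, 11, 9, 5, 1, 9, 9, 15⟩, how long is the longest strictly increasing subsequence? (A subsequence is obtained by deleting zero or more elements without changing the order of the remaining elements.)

5

One longest increasing subsequence is 2, 4, 9, 11, 15 (positions 2,7,8,11,17), of length 5; no longer one exists.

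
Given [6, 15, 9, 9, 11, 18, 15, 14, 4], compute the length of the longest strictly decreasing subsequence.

Let dp[i] be the longest decreasing subsequence ending at position i. Then dp = [1, 1, 2, 2, 2, 1, 2, 3, 4].
The maximum is 4; one witness is 18, 15, 14, 4 at positions 6,7,8,9.

4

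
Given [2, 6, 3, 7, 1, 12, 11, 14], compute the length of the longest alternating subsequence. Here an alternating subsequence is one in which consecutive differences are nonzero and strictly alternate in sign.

8

A longest alternating subsequence is 2, 6, 3, 7, 1, 12, 11, 14 (positions 1,2,3,4,5,6,7,8); its 7 consecutive differences strictly alternate in sign, and length 8 is optimal.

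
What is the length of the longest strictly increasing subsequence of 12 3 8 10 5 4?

Let dp[i] be the longest increasing subsequence ending at position i. Then dp = [1, 1, 2, 3, 2, 2].
The maximum is 3; one witness is 3, 8, 10 at positions 2,3,4.

3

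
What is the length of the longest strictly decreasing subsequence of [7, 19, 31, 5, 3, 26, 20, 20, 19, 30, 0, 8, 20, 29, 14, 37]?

Scanning left to right, the best length ending at each element is: 7→1, 19→1, 31→1, 5→2, 3→3, 26→2, 20→3, 20→3, 19→4, 30→2, 0→5, 8→5, 20→3, 29→3, 14→5, 37→1.
So the longest decreasing subsequence has length 5, e.g. 31, 26, 20, 19, 0.

5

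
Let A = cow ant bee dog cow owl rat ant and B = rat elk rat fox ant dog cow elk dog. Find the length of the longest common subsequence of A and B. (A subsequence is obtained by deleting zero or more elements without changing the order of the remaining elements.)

Backtracking the LCS table gives one alignment: ant (A2,B5) → dog (A4,B6) → cow (A5,B7).
So the longest common subsequence has length 3.

3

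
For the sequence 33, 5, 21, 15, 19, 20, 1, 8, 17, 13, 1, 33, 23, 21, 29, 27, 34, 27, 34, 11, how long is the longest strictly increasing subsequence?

7

Scanning left to right, the best length ending at each element is: 33→1, 5→1, 21→2, 15→2, 19→3, 20→4, 1→1, 8→2, 17→3, 13→3, 1→1, 33→5, 23→5, 21→5, 29→6, 27→6, 34→7, 27→6, 34→7, 11→3.
So the longest increasing subsequence has length 7, e.g. 5, 15, 19, 20, 23, 29, 34.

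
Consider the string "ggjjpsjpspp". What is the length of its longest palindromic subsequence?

Using dp[i][j] = 2 + dp[i+1][j−1] if the ends match, else max(dp[i+1][j], dp[i][j−1]):
dp[1][11] = 5. A witness is ppspp at positions 5,8,9,10,11.

5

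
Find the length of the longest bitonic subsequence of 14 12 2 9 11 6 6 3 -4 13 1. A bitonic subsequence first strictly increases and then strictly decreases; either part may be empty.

One longest bitonic subsequence is 14, 12, 11, 6, 3, 1 (positions 1,2,5,7,8,11): it rises to 14 then falls. Length 6 is optimal.

6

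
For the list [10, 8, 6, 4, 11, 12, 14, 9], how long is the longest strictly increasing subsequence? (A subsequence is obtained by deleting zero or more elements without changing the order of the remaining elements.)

4

Scanning left to right, the best length ending at each element is: 10→1, 8→1, 6→1, 4→1, 11→2, 12→3, 14→4, 9→2.
So the longest increasing subsequence has length 4, e.g. 10, 11, 12, 14.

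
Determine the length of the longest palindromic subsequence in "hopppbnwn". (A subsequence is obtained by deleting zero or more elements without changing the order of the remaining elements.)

3

One longest palindromic subsequence is nwn (positions 7,8,9); it reads the same forward and backward, and the interval DP gives dp[1][9] = 3.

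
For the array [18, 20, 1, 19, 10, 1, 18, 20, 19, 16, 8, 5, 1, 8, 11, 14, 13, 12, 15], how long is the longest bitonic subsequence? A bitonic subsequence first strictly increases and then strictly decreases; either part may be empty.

9

One longest bitonic subsequence is 1, 10, 18, 20, 19, 16, 14, 13, 12 (positions 3,5,7,8,9,10,16,17,18): it rises to 20 then falls. Length 9 is optimal.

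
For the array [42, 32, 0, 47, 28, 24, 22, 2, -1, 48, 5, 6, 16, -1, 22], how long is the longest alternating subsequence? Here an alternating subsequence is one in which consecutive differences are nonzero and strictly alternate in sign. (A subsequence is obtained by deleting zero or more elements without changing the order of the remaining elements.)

Track the best alternating length ending on an up-step vs a down-step at each position: up/down = 1/1, 1/2, 1/2, 3/1, 3/4, 3/4, 3/4, 3/4, 1/4, 5/1, 5/6, 7/6, 7/6, 1/8, 9/6.
The maximum over both is 9; one such subsequence is 42, 32, 47, 28, 48, 5, 6, -1, 22.

9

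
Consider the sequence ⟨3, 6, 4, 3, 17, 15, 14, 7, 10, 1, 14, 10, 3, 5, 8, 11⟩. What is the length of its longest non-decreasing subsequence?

6

One longest non-decreasing subsequence is 3, 6, 7, 10, 10, 11 (positions 1,2,8,9,12,16), of length 6; no longer one exists.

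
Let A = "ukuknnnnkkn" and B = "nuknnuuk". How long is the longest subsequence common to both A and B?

A longest common subsequence is uknnk (length 5); the LCS DP confirms no longer common subsequence exists.

5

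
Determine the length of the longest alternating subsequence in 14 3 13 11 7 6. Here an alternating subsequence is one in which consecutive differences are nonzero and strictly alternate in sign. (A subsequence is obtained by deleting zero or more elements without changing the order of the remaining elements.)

4

Track the best alternating length ending on an up-step vs a down-step at each position: up/down = 1/1, 1/2, 3/2, 3/4, 3/4, 3/4.
The maximum over both is 4; one such subsequence is 14, 3, 13, 11.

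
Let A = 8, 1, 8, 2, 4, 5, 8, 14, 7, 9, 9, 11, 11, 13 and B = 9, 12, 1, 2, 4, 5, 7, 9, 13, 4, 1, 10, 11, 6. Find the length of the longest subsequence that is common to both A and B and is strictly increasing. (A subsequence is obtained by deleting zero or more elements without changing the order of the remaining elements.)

A longest common strictly increasing subsequence is 1, 2, 4, 5, 7, 9, 13 (length 7); it appears in order in both A and B, and no longer such subsequence exists.

7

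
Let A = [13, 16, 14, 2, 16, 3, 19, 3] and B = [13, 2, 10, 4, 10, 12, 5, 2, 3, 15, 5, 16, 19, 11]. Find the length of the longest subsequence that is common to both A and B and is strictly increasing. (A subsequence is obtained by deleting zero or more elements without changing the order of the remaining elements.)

3

A longest common strictly increasing subsequence is 2, 3, 19 (length 3); it appears in order in both A and B, and no longer such subsequence exists.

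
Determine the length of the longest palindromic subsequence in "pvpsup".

3

Using dp[i][j] = 2 + dp[i+1][j−1] if the ends match, else max(dp[i+1][j], dp[i][j−1]):
dp[1][6] = 3. A witness is pup at positions 1,5,6.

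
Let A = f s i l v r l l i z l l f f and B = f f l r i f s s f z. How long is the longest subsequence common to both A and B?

Backtracking the LCS table gives one alignment: f (A1,B2) → l (A4,B3) → r (A6,B4) → i (A9,B5) → f (A13,B6) → f (A14,B9).
So the longest common subsequence has length 6.

6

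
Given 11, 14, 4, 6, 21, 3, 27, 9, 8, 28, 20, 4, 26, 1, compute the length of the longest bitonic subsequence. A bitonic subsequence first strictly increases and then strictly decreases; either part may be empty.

One longest bitonic subsequence is 11, 14, 21, 27, 9, 8, 4, 1 (positions 1,2,5,7,8,9,12,14): it rises to 27 then falls. Length 8 is optimal.

8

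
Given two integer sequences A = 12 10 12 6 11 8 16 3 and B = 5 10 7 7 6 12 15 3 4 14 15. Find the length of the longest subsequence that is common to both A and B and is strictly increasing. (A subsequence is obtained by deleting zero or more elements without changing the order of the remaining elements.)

For each value that appears in both, track the longest common increasing run ending there.
The best achievable length is 2; one witness is 10, 12 (A-positions 2,3, B-positions 2,6).

2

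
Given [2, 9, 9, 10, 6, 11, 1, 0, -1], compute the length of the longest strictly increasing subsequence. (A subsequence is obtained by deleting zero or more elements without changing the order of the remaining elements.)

Scanning left to right, the best length ending at each element is: 2→1, 9→2, 9→2, 10→3, 6→2, 11→4, 1→1, 0→1, -1→1.
So the longest increasing subsequence has length 4, e.g. 2, 9, 10, 11.

4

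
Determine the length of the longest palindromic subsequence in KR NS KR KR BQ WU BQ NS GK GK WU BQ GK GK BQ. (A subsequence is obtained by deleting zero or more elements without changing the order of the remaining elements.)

Using dp[i][j] = 2 + dp[i+1][j−1] if the ends match, else max(dp[i+1][j], dp[i][j−1]):
dp[1][15] = 7. A witness is BQ GK GK BQ GK GK BQ at positions 5,9,10,12,13,14,15.

7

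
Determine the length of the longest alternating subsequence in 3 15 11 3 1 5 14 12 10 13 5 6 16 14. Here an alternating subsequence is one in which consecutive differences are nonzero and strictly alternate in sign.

9

A longest alternating subsequence is 3, 15, 11, 14, 12, 13, 5, 16, 14 (positions 1,2,3,7,8,10,11,13,14); its 8 consecutive differences strictly alternate in sign, and length 9 is optimal.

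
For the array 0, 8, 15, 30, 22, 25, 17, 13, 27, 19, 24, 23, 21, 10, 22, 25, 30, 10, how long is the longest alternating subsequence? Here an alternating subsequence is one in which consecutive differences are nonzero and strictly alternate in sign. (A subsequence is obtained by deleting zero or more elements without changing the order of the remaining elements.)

11

A longest alternating subsequence is 0, 30, 22, 25, 17, 27, 19, 24, 21, 22, 10 (positions 1,4,5,6,7,9,10,11,13,15,18); its 10 consecutive differences strictly alternate in sign, and length 11 is optimal.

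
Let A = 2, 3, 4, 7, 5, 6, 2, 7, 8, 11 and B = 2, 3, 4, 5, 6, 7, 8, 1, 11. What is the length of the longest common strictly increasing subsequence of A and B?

A longest common strictly increasing subsequence is 2, 3, 4, 5, 6, 7, 8, 11 (length 8); it appears in order in both A and B, and no longer such subsequence exists.

8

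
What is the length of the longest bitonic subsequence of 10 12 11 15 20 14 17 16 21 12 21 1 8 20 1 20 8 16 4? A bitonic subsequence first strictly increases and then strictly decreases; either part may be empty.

9

Let inc[i] be the LIS ending at i and dec[i] the longest strictly decreasing subsequence starting at i. inc = [1, 2, 2, 3, 4, 3, 4, 4, 5, 3, 5, 1, 2, 5, 1, 5, 2, 4, 2], dec = [3, 4, 3, 5, 6, 4, 5, 4, 4, 3, 4, 1, 2, 3, 1, 3, 2, 2, 1].
max_i inc[i]+dec[i]−1 = 9, with one witness 10, 12, 15, 20, 17, 16, 12, 8, 4.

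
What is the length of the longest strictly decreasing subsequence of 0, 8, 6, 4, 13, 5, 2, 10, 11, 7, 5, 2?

Let dp[i] be the longest decreasing subsequence ending at position i. Then dp = [1, 1, 2, 3, 1, 3, 4, 2, 2, 3, 4, 5].
The maximum is 5; one witness is 13, 10, 7, 5, 2 at positions 5,8,10,11,12.

5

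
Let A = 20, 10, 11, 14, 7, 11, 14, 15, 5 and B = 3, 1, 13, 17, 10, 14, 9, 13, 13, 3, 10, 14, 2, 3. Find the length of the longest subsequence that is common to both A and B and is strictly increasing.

2

For each value that appears in both, track the longest common increasing run ending there.
The best achievable length is 2; one witness is 10, 14 (A-positions 2,4, B-positions 5,6).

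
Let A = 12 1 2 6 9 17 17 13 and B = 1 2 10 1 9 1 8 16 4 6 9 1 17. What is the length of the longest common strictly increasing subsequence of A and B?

For each value that appears in both, track the longest common increasing run ending there.
The best achievable length is 5; one witness is 1, 2, 6, 9, 17 (A-positions 2,3,4,5,6, B-positions 1,2,10,11,13).

5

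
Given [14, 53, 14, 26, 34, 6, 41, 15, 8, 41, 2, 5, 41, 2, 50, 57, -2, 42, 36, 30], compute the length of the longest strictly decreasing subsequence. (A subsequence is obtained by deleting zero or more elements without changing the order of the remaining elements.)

One longest decreasing subsequence is 53, 26, 15, 8, 5, 2, -2 (positions 2,4,8,9,12,14,17), of length 7; no longer one exists.

7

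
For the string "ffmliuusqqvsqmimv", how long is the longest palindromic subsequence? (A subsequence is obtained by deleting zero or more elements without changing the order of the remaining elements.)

One longest palindromic subsequence is misqqsim (positions 3,5,8,9,10,12,15,16); it reads the same forward and backward, and the interval DP gives dp[1][17] = 8.

8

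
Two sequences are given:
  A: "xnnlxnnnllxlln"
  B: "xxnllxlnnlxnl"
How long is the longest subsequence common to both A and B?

Backtracking the LCS table gives one alignment: x (A1,B2) → n (A2,B3) → l (A4,B5) → x (A5,B6) → n (A7,B8) → n (A8,B9) → l (A10,B10) → x (A11,B11) → l (A13,B13).
So the longest common subsequence has length 9.

9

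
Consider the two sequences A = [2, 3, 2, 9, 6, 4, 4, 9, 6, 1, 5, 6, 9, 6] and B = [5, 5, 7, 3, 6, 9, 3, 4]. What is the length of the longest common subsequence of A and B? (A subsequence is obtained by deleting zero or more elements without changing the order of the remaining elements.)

3

Backtracking the LCS table gives one alignment: 3 (A2,B4) → 9 (A4,B6) → 4 (A7,B8).
So the longest common subsequence has length 3.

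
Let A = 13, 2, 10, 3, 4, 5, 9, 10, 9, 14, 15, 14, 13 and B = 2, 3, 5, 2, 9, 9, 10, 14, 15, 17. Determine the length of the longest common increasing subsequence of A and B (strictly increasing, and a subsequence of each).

A longest common strictly increasing subsequence is 2, 3, 5, 9, 10, 14, 15 (length 7); it appears in order in both A and B, and no longer such subsequence exists.

7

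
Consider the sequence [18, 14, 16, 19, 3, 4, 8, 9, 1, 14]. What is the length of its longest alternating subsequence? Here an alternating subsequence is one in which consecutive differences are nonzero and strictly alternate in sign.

Track the best alternating length ending on an up-step vs a down-step at each position: up/down = 1/1, 1/2, 3/2, 3/1, 1/4, 5/4, 5/4, 5/4, 1/6, 7/4.
The maximum over both is 7; one such subsequence is 18, 14, 16, 3, 4, 1, 14.

7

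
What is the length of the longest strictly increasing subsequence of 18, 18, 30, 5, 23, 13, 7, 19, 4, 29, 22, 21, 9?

Scanning left to right, the best length ending at each element is: 18→1, 18→1, 30→2, 5→1, 23→2, 13→2, 7→2, 19→3, 4→1, 29→4, 22→4, 21→4, 9→3.
So the longest increasing subsequence has length 4, e.g. 5, 13, 19, 29.

4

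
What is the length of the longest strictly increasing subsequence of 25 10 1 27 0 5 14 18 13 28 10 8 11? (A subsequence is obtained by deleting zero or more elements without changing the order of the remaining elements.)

Let dp[i] be the longest increasing subsequence ending at position i. Then dp = [1, 1, 1, 2, 1, 2, 3, 4, 3, 5, 3, 3, 4].
The maximum is 5; one witness is 1, 5, 14, 18, 28 at positions 3,6,7,8,10.

5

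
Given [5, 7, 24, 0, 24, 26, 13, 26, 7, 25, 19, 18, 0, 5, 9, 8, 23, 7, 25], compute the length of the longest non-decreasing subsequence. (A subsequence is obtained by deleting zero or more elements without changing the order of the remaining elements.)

6

Scanning left to right, the best length ending at each element is: 5→1, 7→2, 24→3, 0→1, 24→4, 26→5, 13→3, 26→6, 7→3, 25→5, 19→4, 18→4, 0→2, 5→3, 9→4, 8→4, 23→5, 7→4, 25→6.
So the longest non-decreasing subsequence has length 6, e.g. 5, 7, 24, 24, 26, 26.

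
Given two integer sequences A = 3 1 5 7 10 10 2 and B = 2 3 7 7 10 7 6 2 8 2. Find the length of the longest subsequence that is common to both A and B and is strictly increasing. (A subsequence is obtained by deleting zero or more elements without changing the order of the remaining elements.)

For each value that appears in both, track the longest common increasing run ending there.
The best achievable length is 3; one witness is 3, 7, 10 (A-positions 1,4,5, B-positions 2,3,5).

3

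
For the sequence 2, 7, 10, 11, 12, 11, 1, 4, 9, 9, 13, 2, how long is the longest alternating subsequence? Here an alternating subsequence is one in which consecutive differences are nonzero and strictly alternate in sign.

Track the best alternating length ending on an up-step vs a down-step at each position: up/down = 1/1, 2/1, 2/1, 2/1, 2/1, 2/3, 1/3, 4/3, 4/3, 4/3, 4/1, 4/5.
The maximum over both is 5; one such subsequence is 2, 7, 1, 4, 2.

5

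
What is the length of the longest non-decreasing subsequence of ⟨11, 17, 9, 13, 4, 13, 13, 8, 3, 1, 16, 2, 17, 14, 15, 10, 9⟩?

Scanning left to right, the best length ending at each element is: 11→1, 17→2, 9→1, 13→2, 4→1, 13→3, 13→4, 8→2, 3→1, 1→1, 16→5, 2→2, 17→6, 14→5, 15→6, 10→3, 9→3.
So the longest non-decreasing subsequence has length 6, e.g. 11, 13, 13, 13, 16, 17.

6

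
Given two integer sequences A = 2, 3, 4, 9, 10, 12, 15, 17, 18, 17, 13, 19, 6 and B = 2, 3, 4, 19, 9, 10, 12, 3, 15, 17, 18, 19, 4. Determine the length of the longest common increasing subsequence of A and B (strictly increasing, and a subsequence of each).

10

A longest common strictly increasing subsequence is 2, 3, 4, 9, 10, 12, 15, 17, 18, 19 (length 10); it appears in order in both A and B, and no longer such subsequence exists.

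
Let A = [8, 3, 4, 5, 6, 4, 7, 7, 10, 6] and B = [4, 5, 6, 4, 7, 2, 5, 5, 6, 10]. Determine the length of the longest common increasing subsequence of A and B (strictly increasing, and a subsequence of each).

A longest common strictly increasing subsequence is 4, 5, 6, 7, 10 (length 5); it appears in order in both A and B, and no longer such subsequence exists.

5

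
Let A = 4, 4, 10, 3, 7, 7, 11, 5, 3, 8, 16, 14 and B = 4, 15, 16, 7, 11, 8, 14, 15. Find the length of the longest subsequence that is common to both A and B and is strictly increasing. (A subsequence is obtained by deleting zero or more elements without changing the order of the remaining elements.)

For each value that appears in both, track the longest common increasing run ending there.
The best achievable length is 4; one witness is 4, 7, 11, 14 (A-positions 1,5,7,12, B-positions 1,4,5,7).

4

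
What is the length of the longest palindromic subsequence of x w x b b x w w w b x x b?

9

One longest palindromic subsequence is xxbwwwbxx (positions 1,3,4,7,8,9,10,11,12); it reads the same forward and backward, and the interval DP gives dp[1][13] = 9.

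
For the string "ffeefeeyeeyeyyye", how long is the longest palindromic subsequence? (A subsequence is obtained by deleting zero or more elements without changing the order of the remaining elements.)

One longest palindromic subsequence is eeeeyeeee (positions 3,4,6,7,8,9,10,12,16); it reads the same forward and backward, and the interval DP gives dp[1][16] = 9.

9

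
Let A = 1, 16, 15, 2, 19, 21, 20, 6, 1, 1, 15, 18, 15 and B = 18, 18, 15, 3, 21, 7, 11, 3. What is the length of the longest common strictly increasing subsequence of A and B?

2

For each value that appears in both, track the longest common increasing run ending there.
The best achievable length is 2; one witness is 15, 21 (A-positions 3,6, B-positions 3,5).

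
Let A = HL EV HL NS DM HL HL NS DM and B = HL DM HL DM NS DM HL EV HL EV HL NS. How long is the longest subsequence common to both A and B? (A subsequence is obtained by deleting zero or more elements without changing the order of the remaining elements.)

7

A longest common subsequence is HL, HL, NS, DM, HL, HL, NS (length 7); the LCS DP confirms no longer common subsequence exists.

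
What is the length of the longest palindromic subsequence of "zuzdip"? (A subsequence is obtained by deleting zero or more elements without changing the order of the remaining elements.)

One longest palindromic subsequence is zuz (positions 1,2,3); it reads the same forward and backward, and the interval DP gives dp[1][6] = 3.

3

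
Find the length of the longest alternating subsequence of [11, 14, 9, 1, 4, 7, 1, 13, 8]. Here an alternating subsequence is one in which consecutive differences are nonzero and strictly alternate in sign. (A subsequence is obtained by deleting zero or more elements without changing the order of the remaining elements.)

7

Track the best alternating length ending on an up-step vs a down-step at each position: up/down = 1/1, 2/1, 1/3, 1/3, 4/3, 4/3, 1/5, 6/3, 6/7.
The maximum over both is 7; one such subsequence is 11, 14, 1, 4, 1, 13, 8.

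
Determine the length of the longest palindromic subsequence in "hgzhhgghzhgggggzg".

11

One longest palindromic subsequence is gzgggggggzg (positions 2,3,6,7,11,12,13,14,15,16,17); it reads the same forward and backward, and the interval DP gives dp[1][17] = 11.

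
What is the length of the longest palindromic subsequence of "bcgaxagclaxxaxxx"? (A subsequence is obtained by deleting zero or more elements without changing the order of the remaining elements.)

Using dp[i][j] = 2 + dp[i+1][j−1] if the ends match, else max(dp[i+1][j], dp[i][j−1]):
dp[1][16] = 7. A witness is xxxaxxx at positions 5,11,12,13,14,15,16.

7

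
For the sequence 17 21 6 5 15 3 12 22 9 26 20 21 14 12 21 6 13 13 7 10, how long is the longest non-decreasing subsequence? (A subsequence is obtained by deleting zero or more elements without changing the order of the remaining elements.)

One longest non-decreasing subsequence is 6, 15, 20, 21, 21 (positions 3,5,11,12,15), of length 5; no longer one exists.

5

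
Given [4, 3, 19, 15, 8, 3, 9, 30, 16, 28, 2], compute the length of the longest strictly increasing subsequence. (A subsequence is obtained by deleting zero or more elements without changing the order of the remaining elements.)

Let dp[i] be the longest increasing subsequence ending at position i. Then dp = [1, 1, 2, 2, 2, 1, 3, 4, 4, 5, 1].
The maximum is 5; one witness is 4, 8, 9, 16, 28 at positions 1,5,7,9,10.

5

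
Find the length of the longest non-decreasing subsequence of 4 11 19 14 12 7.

One longest non-decreasing subsequence is 4, 11, 19 (positions 1,2,3), of length 3; no longer one exists.

3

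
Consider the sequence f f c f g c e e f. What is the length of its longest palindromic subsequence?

One longest palindromic subsequence is fcgcf (positions 1,3,5,6,9); it reads the same forward and backward, and the interval DP gives dp[1][9] = 5.

5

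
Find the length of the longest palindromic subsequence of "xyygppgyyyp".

One longest palindromic subsequence is yygppgyy (positions 2,3,4,5,6,7,9,10); it reads the same forward and backward, and the interval DP gives dp[1][11] = 8.

8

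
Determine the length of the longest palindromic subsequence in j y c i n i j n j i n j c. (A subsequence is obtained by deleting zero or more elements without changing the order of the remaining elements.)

9

Using dp[i][j] = 2 + dp[i+1][j−1] if the ends match, else max(dp[i+1][j], dp[i][j−1]):
dp[1][13] = 9. A witness is cnijnjinc at positions 3,5,6,7,8,9,10,11,13.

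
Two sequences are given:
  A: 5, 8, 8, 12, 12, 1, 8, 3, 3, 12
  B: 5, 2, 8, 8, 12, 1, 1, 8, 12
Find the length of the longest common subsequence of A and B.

Backtracking the LCS table gives one alignment: 5 (A1,B1) → 8 (A2,B3) → 8 (A3,B4) → 12 (A4,B5) → 1 (A6,B7) → 8 (A7,B8) → 12 (A10,B9).
So the longest common subsequence has length 7.

7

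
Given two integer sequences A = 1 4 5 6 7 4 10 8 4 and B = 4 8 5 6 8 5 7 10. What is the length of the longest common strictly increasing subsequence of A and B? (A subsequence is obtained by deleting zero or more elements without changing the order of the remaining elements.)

A longest common strictly increasing subsequence is 4, 5, 6, 7, 10 (length 5); it appears in order in both A and B, and no longer such subsequence exists.

5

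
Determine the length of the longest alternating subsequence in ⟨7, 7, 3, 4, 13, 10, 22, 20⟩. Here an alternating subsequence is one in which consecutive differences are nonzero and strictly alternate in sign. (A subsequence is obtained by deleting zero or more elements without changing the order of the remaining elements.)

6

A longest alternating subsequence is 7, 3, 13, 10, 22, 20 (positions 1,3,5,6,7,8); its 5 consecutive differences strictly alternate in sign, and length 6 is optimal.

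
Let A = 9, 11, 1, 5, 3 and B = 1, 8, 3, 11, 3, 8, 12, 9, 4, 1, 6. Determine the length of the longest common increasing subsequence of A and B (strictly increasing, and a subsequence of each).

2

For each value that appears in both, track the longest common increasing run ending there.
The best achievable length is 2; one witness is 1, 3 (A-positions 3,5, B-positions 1,3).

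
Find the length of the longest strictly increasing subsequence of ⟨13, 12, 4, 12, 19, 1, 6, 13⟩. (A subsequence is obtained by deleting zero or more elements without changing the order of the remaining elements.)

3

Let dp[i] be the longest increasing subsequence ending at position i. Then dp = [1, 1, 1, 2, 3, 1, 2, 3].
The maximum is 3; one witness is 4, 12, 19 at positions 3,4,5.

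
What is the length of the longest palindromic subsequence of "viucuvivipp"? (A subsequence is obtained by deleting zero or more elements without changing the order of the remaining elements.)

One longest palindromic subsequence is viucuiv (positions 1,2,3,4,5,7,8); it reads the same forward and backward, and the interval DP gives dp[1][11] = 7.

7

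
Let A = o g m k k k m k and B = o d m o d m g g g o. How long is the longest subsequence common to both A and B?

3

A longest common subsequence is omm (length 3); the LCS DP confirms no longer common subsequence exists.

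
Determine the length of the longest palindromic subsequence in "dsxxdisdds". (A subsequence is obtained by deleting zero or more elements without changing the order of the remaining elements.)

Using dp[i][j] = 2 + dp[i+1][j−1] if the ends match, else max(dp[i+1][j], dp[i][j−1]):
dp[1][10] = 6. A witness is dsxxsd at positions 1,2,3,4,7,9.

6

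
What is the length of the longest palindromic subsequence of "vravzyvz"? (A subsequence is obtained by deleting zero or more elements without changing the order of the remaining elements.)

3

Using dp[i][j] = 2 + dp[i+1][j−1] if the ends match, else max(dp[i+1][j], dp[i][j−1]):
dp[1][8] = 3. A witness is zvz at positions 5,7,8.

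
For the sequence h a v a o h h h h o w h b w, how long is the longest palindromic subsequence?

One longest palindromic subsequence is hohhhhoh (positions 1,5,6,7,8,9,10,12); it reads the same forward and backward, and the interval DP gives dp[1][14] = 8.

8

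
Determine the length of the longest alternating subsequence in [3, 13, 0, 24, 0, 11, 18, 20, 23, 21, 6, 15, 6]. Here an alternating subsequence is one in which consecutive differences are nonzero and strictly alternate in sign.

Track the best alternating length ending on an up-step vs a down-step at each position: up/down = 1/1, 2/1, 1/3, 4/1, 1/5, 6/5, 6/5, 6/5, 6/5, 6/7, 6/7, 8/7, 6/9.
The maximum over both is 9; one such subsequence is 3, 13, 0, 24, 0, 11, 6, 15, 6.

9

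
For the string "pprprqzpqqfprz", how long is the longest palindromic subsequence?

One longest palindromic subsequence is rpqqqpr (positions 3,4,6,9,10,12,13); it reads the same forward and backward, and the interval DP gives dp[1][14] = 7.

7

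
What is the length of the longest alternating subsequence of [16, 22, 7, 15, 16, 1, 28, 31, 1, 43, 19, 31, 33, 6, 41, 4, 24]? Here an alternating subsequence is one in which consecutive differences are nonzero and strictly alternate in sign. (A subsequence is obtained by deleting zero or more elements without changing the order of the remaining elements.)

A longest alternating subsequence is 16, 22, 7, 15, 1, 28, 1, 43, 19, 31, 6, 41, 4, 24 (positions 1,2,3,4,6,7,9,10,11,12,14,15,16,17); its 13 consecutive differences strictly alternate in sign, and length 14 is optimal.

14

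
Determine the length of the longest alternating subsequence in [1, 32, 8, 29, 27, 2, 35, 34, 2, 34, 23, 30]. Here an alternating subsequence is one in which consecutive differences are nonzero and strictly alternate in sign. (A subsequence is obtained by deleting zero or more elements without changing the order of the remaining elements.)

A longest alternating subsequence is 1, 32, 8, 29, 27, 35, 2, 34, 23, 30 (positions 1,2,3,4,5,7,9,10,11,12); its 9 consecutive differences strictly alternate in sign, and length 10 is optimal.

10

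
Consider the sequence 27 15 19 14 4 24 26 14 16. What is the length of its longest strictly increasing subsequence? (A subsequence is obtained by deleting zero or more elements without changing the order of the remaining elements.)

4

Scanning left to right, the best length ending at each element is: 27→1, 15→1, 19→2, 14→1, 4→1, 24→3, 26→4, 14→2, 16→3.
So the longest increasing subsequence has length 4, e.g. 15, 19, 24, 26.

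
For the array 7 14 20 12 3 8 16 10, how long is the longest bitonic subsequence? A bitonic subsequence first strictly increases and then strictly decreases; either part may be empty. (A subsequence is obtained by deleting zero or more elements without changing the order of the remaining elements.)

One longest bitonic subsequence is 7, 14, 20, 16, 10 (positions 1,2,3,7,8): it rises to 20 then falls. Length 5 is optimal.

5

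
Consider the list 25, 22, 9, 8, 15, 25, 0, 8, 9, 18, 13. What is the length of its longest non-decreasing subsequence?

Let dp[i] be the longest non-decreasing subsequence ending at position i. Then dp = [1, 1, 1, 1, 2, 3, 1, 2, 3, 4, 4].
The maximum is 4; one witness is 8, 8, 9, 18 at positions 4,8,9,10.

4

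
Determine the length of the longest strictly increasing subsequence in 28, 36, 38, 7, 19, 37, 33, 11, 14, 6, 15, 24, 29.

Scanning left to right, the best length ending at each element is: 28→1, 36→2, 38→3, 7→1, 19→2, 37→3, 33→3, 11→2, 14→3, 6→1, 15→4, 24→5, 29→6.
So the longest increasing subsequence has length 6, e.g. 7, 11, 14, 15, 24, 29.

6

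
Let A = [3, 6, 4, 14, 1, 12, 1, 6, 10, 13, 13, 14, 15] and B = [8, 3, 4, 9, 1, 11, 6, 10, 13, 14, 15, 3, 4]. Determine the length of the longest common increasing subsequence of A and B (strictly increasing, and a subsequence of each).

7

A longest common strictly increasing subsequence is 3, 4, 6, 10, 13, 14, 15 (length 7); it appears in order in both A and B, and no longer such subsequence exists.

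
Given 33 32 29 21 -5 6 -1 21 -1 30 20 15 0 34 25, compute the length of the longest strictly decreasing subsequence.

One longest decreasing subsequence is 33, 32, 29, 21, 20, 15, 0 (positions 1,2,3,4,11,12,13), of length 7; no longer one exists.

7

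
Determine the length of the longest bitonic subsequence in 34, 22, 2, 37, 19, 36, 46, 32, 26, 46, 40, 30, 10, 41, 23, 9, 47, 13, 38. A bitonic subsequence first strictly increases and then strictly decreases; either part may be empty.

8

One longest bitonic subsequence is 2, 19, 36, 46, 40, 30, 23, 13 (positions 3,5,6,7,11,12,15,18): it rises to 46 then falls. Length 8 is optimal.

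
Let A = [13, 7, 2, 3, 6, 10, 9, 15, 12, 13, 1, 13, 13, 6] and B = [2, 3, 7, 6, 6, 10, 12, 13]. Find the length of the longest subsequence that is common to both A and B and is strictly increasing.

6

A longest common strictly increasing subsequence is 2, 3, 6, 10, 12, 13 (length 6); it appears in order in both A and B, and no longer such subsequence exists.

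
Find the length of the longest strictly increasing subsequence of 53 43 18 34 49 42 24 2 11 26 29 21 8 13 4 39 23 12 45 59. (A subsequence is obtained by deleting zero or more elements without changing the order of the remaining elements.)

Let dp[i] be the longest increasing subsequence ending at position i. Then dp = [1, 1, 1, 2, 3, 3, 2, 1, 2, 3, 4, 3, 2, 3, 2, 5, 4, 3, 6, 7].
The maximum is 7; one witness is 18, 24, 26, 29, 39, 45, 59 at positions 3,7,10,11,16,19,20.

7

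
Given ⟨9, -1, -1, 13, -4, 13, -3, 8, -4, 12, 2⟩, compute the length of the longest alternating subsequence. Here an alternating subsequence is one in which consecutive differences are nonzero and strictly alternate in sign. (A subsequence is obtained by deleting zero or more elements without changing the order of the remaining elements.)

10

Track the best alternating length ending on an up-step vs a down-step at each position: up/down = 1/1, 1/2, 1/2, 3/1, 1/4, 5/1, 5/6, 7/6, 1/8, 9/6, 9/10.
The maximum over both is 10; one such subsequence is 9, -1, 13, -4, 13, -3, 8, -4, 12, 2.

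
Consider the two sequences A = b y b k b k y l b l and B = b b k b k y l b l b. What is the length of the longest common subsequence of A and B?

A longest common subsequence is bbkbkylbl (length 9); the LCS DP confirms no longer common subsequence exists.

9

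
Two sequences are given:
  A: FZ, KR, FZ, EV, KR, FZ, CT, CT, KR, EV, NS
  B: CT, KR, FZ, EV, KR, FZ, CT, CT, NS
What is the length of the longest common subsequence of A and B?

8

A longest common subsequence is KR, FZ, EV, KR, FZ, CT, CT, NS (length 8); the LCS DP confirms no longer common subsequence exists.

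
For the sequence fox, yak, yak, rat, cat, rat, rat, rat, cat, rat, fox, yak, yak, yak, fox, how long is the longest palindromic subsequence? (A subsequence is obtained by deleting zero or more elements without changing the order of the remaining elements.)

13

Using dp[i][j] = 2 + dp[i+1][j−1] if the ends match, else max(dp[i+1][j], dp[i][j−1]):
dp[1][15] = 13. A witness is fox yak yak rat cat rat rat rat cat rat yak yak fox at positions 1,2,3,4,5,6,7,8,9,10,13,14,15.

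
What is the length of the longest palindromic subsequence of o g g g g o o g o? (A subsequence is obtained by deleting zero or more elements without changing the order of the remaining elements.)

7

Using dp[i][j] = 2 + dp[i+1][j−1] if the ends match, else max(dp[i+1][j], dp[i][j−1]):
dp[1][9] = 7. A witness is ogggggo at positions 1,2,3,4,5,8,9.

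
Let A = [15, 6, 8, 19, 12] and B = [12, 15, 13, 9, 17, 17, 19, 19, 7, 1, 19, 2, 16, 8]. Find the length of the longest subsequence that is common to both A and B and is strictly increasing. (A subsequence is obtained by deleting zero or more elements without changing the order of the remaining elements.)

2

A longest common strictly increasing subsequence is 15, 19 (length 2); it appears in order in both A and B, and no longer such subsequence exists.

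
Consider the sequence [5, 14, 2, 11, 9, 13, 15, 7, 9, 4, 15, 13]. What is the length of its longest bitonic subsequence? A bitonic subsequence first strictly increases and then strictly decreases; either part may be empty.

6

Let inc[i] be the LIS ending at i and dec[i] the longest strictly decreasing subsequence starting at i. inc = [1, 2, 1, 2, 2, 3, 4, 2, 3, 2, 4, 4], dec = [2, 5, 1, 4, 3, 3, 3, 2, 2, 1, 2, 1].
max_i inc[i]+dec[i]−1 = 6, with one witness 5, 14, 11, 9, 7, 4.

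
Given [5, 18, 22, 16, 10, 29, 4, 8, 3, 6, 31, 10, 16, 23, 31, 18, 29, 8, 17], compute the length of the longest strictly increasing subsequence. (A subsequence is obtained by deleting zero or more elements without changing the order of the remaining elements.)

6

Scanning left to right, the best length ending at each element is: 5→1, 18→2, 22→3, 16→2, 10→2, 29→4, 4→1, 8→2, 3→1, 6→2, 31→5, 10→3, 16→4, 23→5, 31→6, 18→5, 29→6, 8→3, 17→5.
So the longest increasing subsequence has length 6, e.g. 5, 8, 10, 16, 23, 31.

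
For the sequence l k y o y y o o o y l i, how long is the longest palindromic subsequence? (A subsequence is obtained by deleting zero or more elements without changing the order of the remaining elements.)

One longest palindromic subsequence is lyooooyl (positions 1,3,4,7,8,9,10,11); it reads the same forward and backward, and the interval DP gives dp[1][12] = 8.

8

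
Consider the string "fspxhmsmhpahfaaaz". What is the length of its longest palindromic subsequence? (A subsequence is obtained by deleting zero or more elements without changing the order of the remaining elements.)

9

One longest palindromic subsequence is fphmsmhpf (positions 1,3,5,6,7,8,9,10,13); it reads the same forward and backward, and the interval DP gives dp[1][17] = 9.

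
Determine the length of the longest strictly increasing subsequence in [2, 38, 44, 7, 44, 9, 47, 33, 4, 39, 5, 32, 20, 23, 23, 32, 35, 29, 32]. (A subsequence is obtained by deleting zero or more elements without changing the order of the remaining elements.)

7

Let dp[i] be the longest increasing subsequence ending at position i. Then dp = [1, 2, 3, 2, 3, 3, 4, 4, 2, 5, 3, 4, 4, 5, 5, 6, 7, 6, 7].
The maximum is 7; one witness is 2, 7, 9, 20, 23, 32, 35 at positions 1,4,6,13,14,16,17.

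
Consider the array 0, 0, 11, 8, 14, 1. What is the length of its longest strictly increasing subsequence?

3

One longest increasing subsequence is 0, 11, 14 (positions 1,3,5), of length 3; no longer one exists.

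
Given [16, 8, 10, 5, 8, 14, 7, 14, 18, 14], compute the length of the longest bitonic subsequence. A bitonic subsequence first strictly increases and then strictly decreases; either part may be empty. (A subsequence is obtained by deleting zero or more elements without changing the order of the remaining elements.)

One longest bitonic subsequence is 8, 10, 14, 18, 14 (positions 2,3,6,9,10): it rises to 18 then falls. Length 5 is optimal.

5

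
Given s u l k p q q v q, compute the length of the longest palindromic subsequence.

Using dp[i][j] = 2 + dp[i+1][j−1] if the ends match, else max(dp[i+1][j], dp[i][j−1]):
dp[1][9] = 3. A witness is qvq at positions 6,8,9.

3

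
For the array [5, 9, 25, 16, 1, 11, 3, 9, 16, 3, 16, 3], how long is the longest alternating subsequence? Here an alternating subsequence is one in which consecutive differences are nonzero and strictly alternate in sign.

9

Track the best alternating length ending on an up-step vs a down-step at each position: up/down = 1/1, 2/1, 2/1, 2/3, 1/3, 4/3, 4/5, 6/5, 6/3, 4/7, 8/3, 4/9.
The maximum over both is 9; one such subsequence is 5, 9, 1, 11, 3, 9, 3, 16, 3.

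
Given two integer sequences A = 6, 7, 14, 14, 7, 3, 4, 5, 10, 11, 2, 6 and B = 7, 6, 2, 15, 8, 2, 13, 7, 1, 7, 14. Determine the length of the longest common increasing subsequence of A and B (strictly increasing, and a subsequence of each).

3

A longest common strictly increasing subsequence is 6, 7, 14 (length 3); it appears in order in both A and B, and no longer such subsequence exists.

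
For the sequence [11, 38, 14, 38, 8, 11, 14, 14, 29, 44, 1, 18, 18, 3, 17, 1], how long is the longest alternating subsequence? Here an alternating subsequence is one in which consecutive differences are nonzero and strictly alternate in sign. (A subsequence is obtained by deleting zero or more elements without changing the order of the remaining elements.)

A longest alternating subsequence is 11, 38, 14, 38, 8, 11, 1, 18, 3, 17, 1 (positions 1,2,3,4,5,6,11,12,14,15,16); its 10 consecutive differences strictly alternate in sign, and length 11 is optimal.

11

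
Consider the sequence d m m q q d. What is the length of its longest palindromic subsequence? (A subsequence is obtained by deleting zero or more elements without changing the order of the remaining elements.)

One longest palindromic subsequence is dqqd (positions 1,4,5,6); it reads the same forward and backward, and the interval DP gives dp[1][6] = 4.

4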